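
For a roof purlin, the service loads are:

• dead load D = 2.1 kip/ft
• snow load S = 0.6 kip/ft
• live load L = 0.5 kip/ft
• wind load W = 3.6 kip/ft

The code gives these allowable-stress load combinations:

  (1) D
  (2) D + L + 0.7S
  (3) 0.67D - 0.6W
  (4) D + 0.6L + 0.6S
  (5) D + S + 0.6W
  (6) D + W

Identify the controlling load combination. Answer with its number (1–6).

(1) 1.0(2.1) = 2.10
(2) 1.0(2.1) + 1.0(0.5) + 0.7(0.6) = 2.10 + 0.50 + 0.42 = 3.02
(3) 0.67(2.1) - 0.6(3.6) = 1.41 - 2.16 = -0.75
(4) 1.0(2.1) + 0.6(0.5) + 0.6(0.6) = 2.10 + 0.30 + 0.36 = 2.76
(5) 1.0(2.1) + 1.0(0.6) + 0.6(3.6) = 2.10 + 0.60 + 2.16 = 4.86
(6) 1.0(2.1) + 1.0(3.6) = 2.10 + 3.60 = 5.70
The largest value is 5.70 kip/ft from combination 6.

Combination 6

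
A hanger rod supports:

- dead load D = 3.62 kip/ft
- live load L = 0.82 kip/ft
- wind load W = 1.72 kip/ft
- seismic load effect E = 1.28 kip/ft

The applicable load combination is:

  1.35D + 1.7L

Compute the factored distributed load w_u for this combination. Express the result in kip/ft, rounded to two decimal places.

6.28 kip/ft

1.35(3.62) + 1.7(0.82) = 6.28
w_u = 6.28 kip/ft.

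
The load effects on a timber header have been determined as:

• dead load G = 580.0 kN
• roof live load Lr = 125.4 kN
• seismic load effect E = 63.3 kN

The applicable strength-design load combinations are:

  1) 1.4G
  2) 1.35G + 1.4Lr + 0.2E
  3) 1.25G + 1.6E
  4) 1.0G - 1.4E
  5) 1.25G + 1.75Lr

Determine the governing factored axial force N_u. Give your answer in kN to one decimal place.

971.2 kN

1) 1.4(580.0) = 812.0
2) 1.35(580.0) + 1.4(125.4) + 0.2(63.3) = 971.2
3) 1.25(580.0) + 1.6(63.3) = 826.3
4) 1.0(580.0) - 1.4(63.3) = 491.4
5) 1.25(580.0) + 1.75(125.4) = 944.5
The controlling combination is 2, giving 971.2 kN.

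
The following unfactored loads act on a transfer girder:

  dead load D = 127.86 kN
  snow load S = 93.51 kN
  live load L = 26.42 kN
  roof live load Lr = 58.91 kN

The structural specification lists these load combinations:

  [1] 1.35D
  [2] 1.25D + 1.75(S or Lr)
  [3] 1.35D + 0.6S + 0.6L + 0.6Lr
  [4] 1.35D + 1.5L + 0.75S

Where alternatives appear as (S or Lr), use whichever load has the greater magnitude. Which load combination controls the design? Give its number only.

Combination 2

(S or Lr) → S = 93.51 kN.
[1] 1.35(127.86) = 172.61
[2] 1.25(127.86) + 1.75(93.51) = 159.83 + 163.64 = 323.47
[3] 1.35(127.86) + 0.6(93.51) + 0.6(26.42) + 0.6(58.91) = 172.61 + 56.11 + 15.85 + 35.35 = 279.92
[4] 1.35(127.86) + 1.5(26.42) + 0.75(93.51) = 172.61 + 39.63 + 70.13 = 282.37
The largest value is 323.47 kN from combination 2.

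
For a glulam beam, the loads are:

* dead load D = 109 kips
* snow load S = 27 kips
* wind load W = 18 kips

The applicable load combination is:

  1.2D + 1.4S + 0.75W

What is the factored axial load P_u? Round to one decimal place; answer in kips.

1.2(109) + 1.4(27) + 0.75(18) = 130.8 + 37.8 + 13.5 = 182.1
P_u = 182.1 kips.

182.1 kips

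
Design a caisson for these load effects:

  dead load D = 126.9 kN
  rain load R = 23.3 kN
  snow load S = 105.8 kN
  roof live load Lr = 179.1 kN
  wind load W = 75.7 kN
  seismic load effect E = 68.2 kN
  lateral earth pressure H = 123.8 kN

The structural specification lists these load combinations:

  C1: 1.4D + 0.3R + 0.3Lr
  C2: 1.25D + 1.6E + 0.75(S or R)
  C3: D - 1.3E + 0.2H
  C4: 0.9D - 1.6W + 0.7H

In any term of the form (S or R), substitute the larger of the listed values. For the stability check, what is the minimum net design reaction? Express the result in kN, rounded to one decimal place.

63.0 kN

(S or R) → S = 105.8 kN.
C1: 1.4(126.9) + 0.3(23.3) + 0.3(179.1) = 177.7 + 7.0 + 53.7 = 238.4
C2: 1.25(126.9) + 1.6(68.2) + 0.75(105.8) = 158.6 + 109.1 + 79.4 = 347.1
C3: 1.0(126.9) - 1.3(68.2) + 0.2(123.8) = 126.9 - 88.7 + 24.8 = 63.0
C4: 0.9(126.9) - 1.6(75.7) + 0.7(123.8) = 114.2 - 121.1 + 86.7 = 79.8
Combination 3 gives the minimum: 63.0 kN.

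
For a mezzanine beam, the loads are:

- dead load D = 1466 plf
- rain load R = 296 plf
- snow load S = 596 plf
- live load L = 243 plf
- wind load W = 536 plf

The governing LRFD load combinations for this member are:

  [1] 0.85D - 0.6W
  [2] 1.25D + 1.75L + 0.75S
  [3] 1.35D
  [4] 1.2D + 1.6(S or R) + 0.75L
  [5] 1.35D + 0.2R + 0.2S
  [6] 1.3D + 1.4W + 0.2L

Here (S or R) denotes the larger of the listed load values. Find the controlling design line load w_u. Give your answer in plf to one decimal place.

(S or R) → S = 596 plf.
[1] 0.85(1466) - 0.6(536) = 1246.1 - 321.6 = 924.5
[2] 1.25(1466) + 1.75(243) + 0.75(596) = 1832.5 + 425.3 + 447.0 = 2704.8
[3] 1.35(1466) = 1979.1
[4] 1.2(1466) + 1.6(596) + 0.75(243) = 1759.2 + 953.6 + 182.3 = 2895.1
[5] 1.35(1466) + 0.2(296) + 0.2(596) = 1979.1 + 59.2 + 119.2 = 2157.5
[6] 1.3(1466) + 1.4(536) + 0.2(243) = 1905.8 + 750.4 + 48.6 = 2704.8
Maximum is from combination 4.

2895.1 plf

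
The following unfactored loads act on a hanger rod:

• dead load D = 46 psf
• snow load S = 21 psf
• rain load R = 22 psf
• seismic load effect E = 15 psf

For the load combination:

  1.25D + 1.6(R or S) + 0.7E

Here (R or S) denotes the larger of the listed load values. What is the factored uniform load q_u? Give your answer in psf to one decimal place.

103.2 psf

(R or S) → R = 22 psf.
1.25(46) + 1.6(22) + 0.7(15) = 57.5 + 35.2 + 10.5 = 103.2
q_u = 103.2 psf.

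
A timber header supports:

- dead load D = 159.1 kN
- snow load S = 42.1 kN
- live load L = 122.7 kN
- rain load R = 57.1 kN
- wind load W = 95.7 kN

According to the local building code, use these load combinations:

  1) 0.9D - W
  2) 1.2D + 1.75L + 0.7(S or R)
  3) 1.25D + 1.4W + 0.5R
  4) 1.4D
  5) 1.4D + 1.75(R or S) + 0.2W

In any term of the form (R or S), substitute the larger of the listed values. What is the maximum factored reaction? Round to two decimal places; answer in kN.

445.62 kN

(S or R) → R = 57.1 kN; (R or S) → R = 57.1 kN.
1) 0.9(159.1) - 1.0(95.7) = 143.19 - 95.70 = 47.49
2) 1.2(159.1) + 1.75(122.7) + 0.7(57.1) = 190.92 + 214.73 + 39.97 = 445.62
3) 1.25(159.1) + 1.4(95.7) + 0.5(57.1) = 198.88 + 133.98 + 28.55 = 361.41
4) 1.4(159.1) = 222.74
5) 1.4(159.1) + 1.75(57.1) + 0.2(95.7) = 222.74 + 99.93 + 19.14 = 341.81
The controlling combination is 2, giving 445.62 kN.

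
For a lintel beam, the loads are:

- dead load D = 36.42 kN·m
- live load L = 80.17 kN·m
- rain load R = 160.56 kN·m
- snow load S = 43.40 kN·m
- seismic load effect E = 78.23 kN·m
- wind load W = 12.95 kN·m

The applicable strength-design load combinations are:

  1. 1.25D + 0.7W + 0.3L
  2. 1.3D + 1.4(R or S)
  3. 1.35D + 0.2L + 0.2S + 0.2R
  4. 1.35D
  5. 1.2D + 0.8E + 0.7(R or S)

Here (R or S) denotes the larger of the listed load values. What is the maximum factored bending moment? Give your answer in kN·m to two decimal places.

272.13 kN·m

(R or S) → R = 160.56 kN·m.
1. 1.25(36.42) + 0.7(12.95) + 0.3(80.17) = 78.64
2. 1.3(36.42) + 1.4(160.56) = 47.35 + 224.78 = 272.13
3. 1.35(36.42) + 0.2(80.17) + 0.2(43.40) + 0.2(160.56) = 49.17 + 16.03 + 8.68 + 32.11 = 105.99
4. 1.35(36.42) = 49.17
5. 1.2(36.42) + 0.8(78.23) + 0.7(160.56) = 218.68
Maximum is from combination 2.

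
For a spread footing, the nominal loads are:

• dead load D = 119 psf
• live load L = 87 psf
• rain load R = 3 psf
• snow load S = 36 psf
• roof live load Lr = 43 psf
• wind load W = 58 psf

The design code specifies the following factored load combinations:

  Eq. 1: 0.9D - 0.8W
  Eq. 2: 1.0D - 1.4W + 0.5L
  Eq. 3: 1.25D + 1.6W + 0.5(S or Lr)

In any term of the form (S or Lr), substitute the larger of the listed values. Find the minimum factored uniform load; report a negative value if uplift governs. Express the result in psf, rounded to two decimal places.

60.70 psf

(S or Lr) → Lr = 43 psf.
Eq. 1: 0.9(119) - 0.8(58) = 107.10 - 46.40 = 60.70
Eq. 2: 1.0(119) - 1.4(58) + 0.5(87) = 119.00 - 81.20 + 43.50 = 81.30
Eq. 3: 1.25(119) + 1.6(58) + 0.5(43) = 148.75 + 92.80 + 21.50 = 263.05
Combination 1 gives the minimum: 60.70 psf.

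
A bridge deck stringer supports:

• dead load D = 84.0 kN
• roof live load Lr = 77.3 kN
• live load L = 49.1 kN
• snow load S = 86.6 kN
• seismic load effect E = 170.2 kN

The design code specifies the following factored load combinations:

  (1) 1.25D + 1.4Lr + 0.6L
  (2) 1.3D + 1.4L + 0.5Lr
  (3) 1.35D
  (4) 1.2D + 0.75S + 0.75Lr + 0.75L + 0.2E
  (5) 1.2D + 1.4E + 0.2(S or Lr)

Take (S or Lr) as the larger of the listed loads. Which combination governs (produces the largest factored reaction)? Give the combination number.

(S or Lr) → S = 86.6 kN.
(1) 1.25(84.0) + 1.4(77.3) + 0.6(49.1) = 242.68
(2) 1.3(84.0) + 1.4(49.1) + 0.5(77.3) = 216.59
(3) 1.35(84.0) = 113.40
(4) 1.2(84.0) + 0.75(86.6) + 0.75(77.3) + 0.75(49.1) + 0.2(170.2) = 294.59
(5) 1.2(84.0) + 1.4(170.2) + 0.2(86.6) = 356.40
The largest value is 356.40 kN from combination 5.

Combination 5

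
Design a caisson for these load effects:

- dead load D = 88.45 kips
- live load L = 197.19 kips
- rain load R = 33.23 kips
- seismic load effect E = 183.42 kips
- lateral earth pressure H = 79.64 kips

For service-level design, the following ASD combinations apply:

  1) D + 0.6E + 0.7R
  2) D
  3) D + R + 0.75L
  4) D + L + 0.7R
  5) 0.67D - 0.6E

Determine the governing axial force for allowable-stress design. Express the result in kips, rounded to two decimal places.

308.90 kips

1) 1.0(88.45) + 0.6(183.42) + 0.7(33.23) = 221.76
2) 1.0(88.45) = 88.45
3) 1.0(88.45) + 1.0(33.23) + 0.75(197.19) = 269.57
4) 1.0(88.45) + 1.0(197.19) + 0.7(33.23) = 308.90
5) 0.67(88.45) - 0.6(183.42) = -50.79
Combination 4 governs: P = 308.90 kips.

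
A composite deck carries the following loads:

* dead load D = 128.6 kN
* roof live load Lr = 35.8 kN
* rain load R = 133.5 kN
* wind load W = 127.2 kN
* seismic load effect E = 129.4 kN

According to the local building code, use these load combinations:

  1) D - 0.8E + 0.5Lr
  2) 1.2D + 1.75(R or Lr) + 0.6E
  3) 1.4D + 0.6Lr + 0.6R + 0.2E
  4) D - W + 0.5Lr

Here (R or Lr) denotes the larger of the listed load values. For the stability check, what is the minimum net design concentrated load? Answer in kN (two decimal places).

19.30 kN

(R or Lr) → R = 133.5 kN.
1) 1.0(128.6) - 0.8(129.4) + 0.5(35.8) = 42.98
2) 1.2(128.6) + 1.75(133.5) + 0.6(129.4) = 465.59
3) 1.4(128.6) + 0.6(35.8) + 0.6(133.5) + 0.2(129.4) = 307.50
4) 1.0(128.6) - 1.0(127.2) + 0.5(35.8) = 19.30
Combination 4 gives the minimum: 19.30 kN.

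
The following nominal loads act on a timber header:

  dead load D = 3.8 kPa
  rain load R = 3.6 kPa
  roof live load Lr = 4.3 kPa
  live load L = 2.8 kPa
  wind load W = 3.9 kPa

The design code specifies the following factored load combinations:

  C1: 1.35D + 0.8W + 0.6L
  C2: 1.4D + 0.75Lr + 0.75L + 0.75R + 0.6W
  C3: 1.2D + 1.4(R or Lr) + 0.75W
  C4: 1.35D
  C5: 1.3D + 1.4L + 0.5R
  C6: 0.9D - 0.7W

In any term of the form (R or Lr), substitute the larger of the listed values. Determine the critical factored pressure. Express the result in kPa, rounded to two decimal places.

15.69 kPa

(R or Lr) → Lr = 4.3 kPa.
C1: 1.35(3.8) + 0.8(3.9) + 0.6(2.8) = 9.93
C2: 1.4(3.8) + 0.75(4.3) + 0.75(2.8) + 0.75(3.6) + 0.6(3.9) = 15.69
C3: 1.2(3.8) + 1.4(4.3) + 0.75(3.9) = 13.51
C4: 1.35(3.8) = 5.13
C5: 1.3(3.8) + 1.4(2.8) + 0.5(3.6) = 10.66
C6: 0.9(3.8) - 0.7(3.9) = 0.69
Maximum is from combination 2.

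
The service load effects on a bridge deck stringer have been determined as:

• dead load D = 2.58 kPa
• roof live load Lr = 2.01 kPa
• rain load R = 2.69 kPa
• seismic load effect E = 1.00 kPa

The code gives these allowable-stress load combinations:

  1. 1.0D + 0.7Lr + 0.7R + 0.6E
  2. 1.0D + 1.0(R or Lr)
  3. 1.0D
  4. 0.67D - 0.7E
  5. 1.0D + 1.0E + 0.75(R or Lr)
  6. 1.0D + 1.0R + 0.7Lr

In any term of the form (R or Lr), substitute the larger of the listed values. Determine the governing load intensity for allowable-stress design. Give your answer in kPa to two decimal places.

6.68 kPa

(R or Lr) → R = 2.69 kPa.
1. 1.0(2.58) + 0.7(2.01) + 0.7(2.69) + 0.6(1.00) = 2.58 + 1.41 + 1.88 + 0.60 = 6.47
2. 1.0(2.58) + 1.0(2.69) = 2.58 + 2.69 = 5.27
3. 1.0(2.58) = 2.58
4. 0.67(2.58) - 0.7(1.00) = 1.73 - 0.70 = 1.03
5. 1.0(2.58) + 1.0(1.00) + 0.75(2.69) = 2.58 + 1.00 + 2.02 = 5.60
6. 1.0(2.58) + 1.0(2.69) + 0.7(2.01) = 2.58 + 2.69 + 1.41 = 6.68
Combination 6 governs: q = 6.68 kPa.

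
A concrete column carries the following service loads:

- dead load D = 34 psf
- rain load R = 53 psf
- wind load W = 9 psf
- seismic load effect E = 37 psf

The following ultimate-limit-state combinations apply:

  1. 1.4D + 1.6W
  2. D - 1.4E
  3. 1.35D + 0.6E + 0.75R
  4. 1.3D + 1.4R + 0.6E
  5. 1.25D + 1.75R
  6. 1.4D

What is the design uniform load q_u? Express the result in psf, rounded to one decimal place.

1. 1.4(34) + 1.6(9) = 47.6 + 14.4 = 62.0
2. 1.0(34) - 1.4(37) = 34.0 - 51.8 = -17.8
3. 1.35(34) + 0.6(37) + 0.75(53) = 45.9 + 22.2 + 39.8 = 107.9
4. 1.3(34) + 1.4(53) + 0.6(37) = 44.2 + 74.2 + 22.2 = 140.6
5. 1.25(34) + 1.75(53) = 42.5 + 92.8 = 135.3
6. 1.4(34) = 47.6
Combination 4 governs: q_u = 140.6 psf.

140.6 psf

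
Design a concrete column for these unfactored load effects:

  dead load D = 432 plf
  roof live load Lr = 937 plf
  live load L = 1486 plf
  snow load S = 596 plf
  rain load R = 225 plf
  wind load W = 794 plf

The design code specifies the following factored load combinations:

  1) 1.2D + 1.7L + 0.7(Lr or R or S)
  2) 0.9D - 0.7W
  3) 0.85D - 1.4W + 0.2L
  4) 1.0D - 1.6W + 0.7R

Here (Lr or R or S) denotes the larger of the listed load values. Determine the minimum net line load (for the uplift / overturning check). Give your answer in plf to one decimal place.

(Lr or R or S) → Lr = 937 plf.
1) 1.2(432) + 1.7(1486) + 0.7(937) = 3700.5
2) 0.9(432) - 0.7(794) = -167.0
3) 0.85(432) - 1.4(794) + 0.2(1486) = -447.2
4) 1.0(432) - 1.6(794) + 0.7(225) = -680.9
Combination 4 gives the minimum: -680.9 plf.

-680.9 plf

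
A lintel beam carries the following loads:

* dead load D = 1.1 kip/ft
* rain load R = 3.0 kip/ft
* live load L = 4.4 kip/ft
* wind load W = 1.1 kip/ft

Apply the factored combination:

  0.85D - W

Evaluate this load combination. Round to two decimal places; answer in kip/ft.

0.85(1.1) - 1.0(1.1) = -0.17
w_u = -0.17 kip/ft.

-0.17 kip/ft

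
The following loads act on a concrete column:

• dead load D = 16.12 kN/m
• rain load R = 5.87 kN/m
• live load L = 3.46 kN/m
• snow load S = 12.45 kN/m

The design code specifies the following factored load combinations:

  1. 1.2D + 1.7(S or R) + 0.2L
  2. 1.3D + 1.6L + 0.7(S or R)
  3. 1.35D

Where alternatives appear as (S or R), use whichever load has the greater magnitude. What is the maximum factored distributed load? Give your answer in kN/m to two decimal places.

(S or R) → S = 12.45 kN/m.
1. 1.2(16.12) + 1.7(12.45) + 0.2(3.46) = 19.34 + 21.17 + 0.69 = 41.20
2. 1.3(16.12) + 1.6(3.46) + 0.7(12.45) = 35.21
3. 1.35(16.12) = 21.76
Maximum is from combination 1.

41.20 kN/m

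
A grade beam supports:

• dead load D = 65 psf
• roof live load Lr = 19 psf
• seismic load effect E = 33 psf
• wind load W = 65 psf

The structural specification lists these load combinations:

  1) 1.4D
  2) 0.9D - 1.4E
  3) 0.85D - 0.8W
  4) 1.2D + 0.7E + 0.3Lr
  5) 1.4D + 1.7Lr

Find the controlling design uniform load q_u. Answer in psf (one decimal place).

1) 1.4(65) = 91.0
2) 0.9(65) - 1.4(33) = 12.3
3) 0.85(65) - 0.8(65) = 3.3
4) 1.2(65) + 0.7(33) + 0.3(19) = 106.8
5) 1.4(65) + 1.7(19) = 123.3
The controlling combination is 5, giving 123.3 psf.

123.3 psf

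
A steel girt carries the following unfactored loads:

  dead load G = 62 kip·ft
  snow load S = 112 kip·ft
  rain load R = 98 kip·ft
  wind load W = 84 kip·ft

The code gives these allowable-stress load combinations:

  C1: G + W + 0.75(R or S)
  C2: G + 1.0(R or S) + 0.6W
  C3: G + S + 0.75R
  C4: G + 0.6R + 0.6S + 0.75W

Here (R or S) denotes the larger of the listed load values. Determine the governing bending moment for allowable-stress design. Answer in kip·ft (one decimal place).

251.0 kip·ft

(R or S) → S = 112 kip·ft.
C1: 1.0(62) + 1.0(84) + 0.75(112) = 62.0 + 84.0 + 84.0 = 230.0
C2: 1.0(62) + 1.0(112) + 0.6(84) = 62.0 + 112.0 + 50.4 = 224.4
C3: 1.0(62) + 1.0(112) + 0.75(98) = 62.0 + 112.0 + 73.5 = 247.5
C4: 1.0(62) + 0.6(98) + 0.6(112) + 0.75(84) = 62.0 + 58.8 + 67.2 + 63.0 = 251.0
Maximum is from combination 4.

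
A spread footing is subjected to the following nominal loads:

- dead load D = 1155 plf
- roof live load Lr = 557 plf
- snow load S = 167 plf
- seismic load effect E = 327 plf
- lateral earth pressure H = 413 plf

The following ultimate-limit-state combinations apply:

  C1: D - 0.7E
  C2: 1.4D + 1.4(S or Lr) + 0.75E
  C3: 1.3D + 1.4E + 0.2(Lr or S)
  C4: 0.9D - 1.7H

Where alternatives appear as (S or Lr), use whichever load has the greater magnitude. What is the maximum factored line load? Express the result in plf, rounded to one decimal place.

2642.1 plf

(S or Lr) → Lr = 557 plf; (Lr or S) → Lr = 557 plf.
C1: 1.0(1155) - 0.7(327) = 1155.0 - 228.9 = 926.1
C2: 1.4(1155) + 1.4(557) + 0.75(327) = 1617.0 + 779.8 + 245.3 = 2642.1
C3: 1.3(1155) + 1.4(327) + 0.2(557) = 1501.5 + 457.8 + 111.4 = 2070.7
C4: 0.9(1155) - 1.7(413) = 1039.5 - 702.1 = 337.4
The controlling combination is 2, giving 2642.1 plf.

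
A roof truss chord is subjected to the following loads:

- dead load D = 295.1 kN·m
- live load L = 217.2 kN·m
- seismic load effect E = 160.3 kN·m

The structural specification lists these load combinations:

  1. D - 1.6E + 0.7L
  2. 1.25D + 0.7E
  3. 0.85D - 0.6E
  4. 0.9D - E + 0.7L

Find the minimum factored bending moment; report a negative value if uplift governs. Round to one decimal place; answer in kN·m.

1. 1.0(295.1) - 1.6(160.3) + 0.7(217.2) = 190.7
2. 1.25(295.1) + 0.7(160.3) = 368.9 + 112.2 = 481.1
3. 0.85(295.1) - 0.6(160.3) = 154.7
4. 0.9(295.1) - 1.0(160.3) + 0.7(217.2) = 265.6 - 160.3 + 152.0 = 257.3
Combination 3 gives the minimum: 154.7 kN·m.

154.7 kN·m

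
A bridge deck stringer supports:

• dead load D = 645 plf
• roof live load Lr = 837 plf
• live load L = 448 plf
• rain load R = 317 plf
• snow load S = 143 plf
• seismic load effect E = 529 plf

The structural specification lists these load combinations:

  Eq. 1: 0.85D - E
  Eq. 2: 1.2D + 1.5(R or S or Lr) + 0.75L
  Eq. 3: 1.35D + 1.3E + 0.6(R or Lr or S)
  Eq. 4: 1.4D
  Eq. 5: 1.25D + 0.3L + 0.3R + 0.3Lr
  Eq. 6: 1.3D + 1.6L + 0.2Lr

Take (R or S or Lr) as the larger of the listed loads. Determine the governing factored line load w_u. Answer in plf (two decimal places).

(R or S or Lr) → Lr = 837 plf; (R or Lr or S) → Lr = 837 plf.
Eq. 1: 0.85(645) - 1.0(529) = 548.25 - 529.00 = 19.25
Eq. 2: 1.2(645) + 1.5(837) + 0.75(448) = 774.00 + 1255.50 + 336.00 = 2365.50
Eq. 3: 1.35(645) + 1.3(529) + 0.6(837) = 870.75 + 687.70 + 502.20 = 2060.65
Eq. 4: 1.4(645) = 903.00
Eq. 5: 1.25(645) + 0.3(448) + 0.3(317) + 0.3(837) = 806.25 + 134.40 + 95.10 + 251.10 = 1286.85
Eq. 6: 1.3(645) + 1.6(448) + 0.2(837) = 838.50 + 716.80 + 167.40 = 1722.70
Combination 2 governs: w_u = 2365.50 plf.

2365.50 plf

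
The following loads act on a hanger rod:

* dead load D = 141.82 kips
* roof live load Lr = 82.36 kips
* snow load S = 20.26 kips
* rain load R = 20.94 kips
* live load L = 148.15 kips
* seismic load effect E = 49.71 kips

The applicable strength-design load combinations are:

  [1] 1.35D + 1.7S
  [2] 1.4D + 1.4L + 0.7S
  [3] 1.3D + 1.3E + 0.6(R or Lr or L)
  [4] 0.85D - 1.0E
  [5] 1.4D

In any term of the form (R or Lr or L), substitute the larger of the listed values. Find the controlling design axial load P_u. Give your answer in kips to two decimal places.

(R or Lr or L) → L = 148.15 kips.
[1] 1.35(141.82) + 1.7(20.26) = 225.90
[2] 1.4(141.82) + 1.4(148.15) + 0.7(20.26) = 420.14
[3] 1.3(141.82) + 1.3(49.71) + 0.6(148.15) = 337.88
[4] 0.85(141.82) - 1.0(49.71) = 70.84
[5] 1.4(141.82) = 198.55
Combination 2 governs: P_u = 420.14 kips.

420.14 kips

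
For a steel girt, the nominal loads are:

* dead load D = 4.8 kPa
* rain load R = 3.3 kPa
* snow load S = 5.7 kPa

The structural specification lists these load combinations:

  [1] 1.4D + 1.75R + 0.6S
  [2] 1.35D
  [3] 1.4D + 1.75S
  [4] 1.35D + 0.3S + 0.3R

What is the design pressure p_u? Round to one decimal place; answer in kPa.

16.7 kPa

[1] 1.4(4.8) + 1.75(3.3) + 0.6(5.7) = 6.7 + 5.8 + 3.4 = 15.9
[2] 1.35(4.8) = 6.5
[3] 1.4(4.8) + 1.75(5.7) = 6.7 + 10.0 = 16.7
[4] 1.35(4.8) + 0.3(5.7) + 0.3(3.3) = 6.5 + 1.7 + 1.0 = 9.2
Combination 3 governs: p_u = 16.7 kPa.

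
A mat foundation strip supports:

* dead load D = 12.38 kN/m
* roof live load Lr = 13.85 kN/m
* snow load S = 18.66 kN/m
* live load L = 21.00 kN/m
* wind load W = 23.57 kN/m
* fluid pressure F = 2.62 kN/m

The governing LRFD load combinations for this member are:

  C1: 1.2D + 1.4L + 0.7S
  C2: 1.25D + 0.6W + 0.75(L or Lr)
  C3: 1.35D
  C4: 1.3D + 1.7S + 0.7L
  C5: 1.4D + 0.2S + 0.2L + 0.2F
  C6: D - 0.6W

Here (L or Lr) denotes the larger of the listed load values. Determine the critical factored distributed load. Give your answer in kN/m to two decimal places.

(L or Lr) → L = 21.00 kN/m.
C1: 1.2(12.38) + 1.4(21.00) + 0.7(18.66) = 14.86 + 29.40 + 13.06 = 57.32
C2: 1.25(12.38) + 0.6(23.57) + 0.75(21.00) = 15.48 + 14.14 + 15.75 = 45.37
C3: 1.35(12.38) = 16.71
C4: 1.3(12.38) + 1.7(18.66) + 0.7(21.00) = 62.52
C5: 1.4(12.38) + 0.2(18.66) + 0.2(21.00) + 0.2(2.62) = 25.79
C6: 1.0(12.38) - 0.6(23.57) = 12.38 - 14.14 = -1.76
Maximum is from combination 4.

62.52 kN/m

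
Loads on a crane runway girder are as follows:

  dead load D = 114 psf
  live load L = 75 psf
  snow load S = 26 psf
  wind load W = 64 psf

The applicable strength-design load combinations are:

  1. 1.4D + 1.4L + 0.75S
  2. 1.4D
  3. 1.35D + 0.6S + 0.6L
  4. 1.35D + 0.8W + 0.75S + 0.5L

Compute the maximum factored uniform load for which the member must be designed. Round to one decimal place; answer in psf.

284.1 psf

1. 1.4(114) + 1.4(75) + 0.75(26) = 159.6 + 105.0 + 19.5 = 284.1
2. 1.4(114) = 159.6
3. 1.35(114) + 0.6(26) + 0.6(75) = 153.9 + 15.6 + 45.0 = 214.5
4. 1.35(114) + 0.8(64) + 0.75(26) + 0.5(75) = 153.9 + 51.2 + 19.5 + 37.5 = 262.1
Maximum is from combination 1.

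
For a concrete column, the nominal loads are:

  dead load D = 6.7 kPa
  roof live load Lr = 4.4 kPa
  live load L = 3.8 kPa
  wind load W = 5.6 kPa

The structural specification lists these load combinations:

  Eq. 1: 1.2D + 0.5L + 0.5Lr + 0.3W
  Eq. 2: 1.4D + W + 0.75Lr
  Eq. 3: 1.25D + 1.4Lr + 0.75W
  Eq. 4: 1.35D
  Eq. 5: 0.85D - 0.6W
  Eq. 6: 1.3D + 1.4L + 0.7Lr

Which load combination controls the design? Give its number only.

Combination 3

Eq. 1: 1.2(6.7) + 0.5(3.8) + 0.5(4.4) + 0.3(5.6) = 8.0 + 1.9 + 2.2 + 1.7 = 13.8
Eq. 2: 1.4(6.7) + 1.0(5.6) + 0.75(4.4) = 9.4 + 5.6 + 3.3 = 18.3
Eq. 3: 1.25(6.7) + 1.4(4.4) + 0.75(5.6) = 18.7
Eq. 4: 1.35(6.7) = 9.0
Eq. 5: 0.85(6.7) - 0.6(5.6) = 5.7 - 3.4 = 2.3
Eq. 6: 1.3(6.7) + 1.4(3.8) + 0.7(4.4) = 8.7 + 5.3 + 3.1 = 17.1
The largest value is 18.7 kPa from combination 3.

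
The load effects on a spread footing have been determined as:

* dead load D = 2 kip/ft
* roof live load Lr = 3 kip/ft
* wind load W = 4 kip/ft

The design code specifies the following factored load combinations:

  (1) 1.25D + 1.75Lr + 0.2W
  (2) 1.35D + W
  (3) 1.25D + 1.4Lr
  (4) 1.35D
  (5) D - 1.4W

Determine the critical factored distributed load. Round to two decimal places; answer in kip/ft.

(1) 1.25(2) + 1.75(3) + 0.2(4) = 8.55
(2) 1.35(2) + 1.0(4) = 6.70
(3) 1.25(2) + 1.4(3) = 6.70
(4) 1.35(2) = 2.70
(5) 1.0(2) - 1.4(4) = -3.60
The controlling combination is 1, giving 8.55 kip/ft.

8.55 kip/ft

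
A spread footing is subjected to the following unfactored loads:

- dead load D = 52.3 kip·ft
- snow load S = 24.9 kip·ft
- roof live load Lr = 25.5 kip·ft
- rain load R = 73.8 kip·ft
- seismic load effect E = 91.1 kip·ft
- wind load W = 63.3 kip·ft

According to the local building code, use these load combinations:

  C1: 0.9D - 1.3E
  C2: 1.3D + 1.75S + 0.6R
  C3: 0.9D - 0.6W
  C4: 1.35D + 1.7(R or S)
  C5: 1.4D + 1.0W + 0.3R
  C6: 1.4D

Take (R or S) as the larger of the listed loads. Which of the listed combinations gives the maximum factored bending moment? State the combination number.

(R or S) → R = 73.8 kip·ft.
C1: 0.9(52.3) - 1.3(91.1) = -71.4
C2: 1.3(52.3) + 1.75(24.9) + 0.6(73.8) = 155.8
C3: 0.9(52.3) - 0.6(63.3) = 9.1
C4: 1.35(52.3) + 1.7(73.8) = 196.1
C5: 1.4(52.3) + 1.0(63.3) + 0.3(73.8) = 158.7
C6: 1.4(52.3) = 73.2
The largest value is 196.1 kip·ft from combination 4.

Combination 4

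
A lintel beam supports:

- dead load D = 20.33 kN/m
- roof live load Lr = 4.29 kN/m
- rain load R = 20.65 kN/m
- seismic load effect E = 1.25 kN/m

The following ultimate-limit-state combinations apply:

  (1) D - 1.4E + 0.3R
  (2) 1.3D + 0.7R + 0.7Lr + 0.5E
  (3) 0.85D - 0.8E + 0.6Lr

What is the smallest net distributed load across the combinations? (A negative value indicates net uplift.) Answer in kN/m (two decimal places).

(1) 1.0(20.33) - 1.4(1.25) + 0.3(20.65) = 20.33 - 1.75 + 6.20 = 24.78
(2) 1.3(20.33) + 0.7(20.65) + 0.7(4.29) + 0.5(1.25) = 44.51
(3) 0.85(20.33) - 0.8(1.25) + 0.6(4.29) = 17.28 - 1.00 + 2.57 = 18.85
Combination 3 gives the minimum: 18.85 kN/m.

18.85 kN/m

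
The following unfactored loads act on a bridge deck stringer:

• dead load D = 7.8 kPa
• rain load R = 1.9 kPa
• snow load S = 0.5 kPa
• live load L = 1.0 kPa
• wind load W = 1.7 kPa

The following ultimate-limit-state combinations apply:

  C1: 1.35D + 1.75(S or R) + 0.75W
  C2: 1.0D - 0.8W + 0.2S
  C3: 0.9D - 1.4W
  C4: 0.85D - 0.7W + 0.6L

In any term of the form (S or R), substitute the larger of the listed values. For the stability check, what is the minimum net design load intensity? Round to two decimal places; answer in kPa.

4.64 kPa

(S or R) → R = 1.9 kPa.
C1: 1.35(7.8) + 1.75(1.9) + 0.75(1.7) = 15.13
C2: 1.0(7.8) - 0.8(1.7) + 0.2(0.5) = 7.80 - 1.36 + 0.10 = 6.54
C3: 0.9(7.8) - 1.4(1.7) = 7.02 - 2.38 = 4.64
C4: 0.85(7.8) - 0.7(1.7) + 0.6(1.0) = 6.63 - 1.19 + 0.60 = 6.04
Combination 3 gives the minimum: 4.64 kPa.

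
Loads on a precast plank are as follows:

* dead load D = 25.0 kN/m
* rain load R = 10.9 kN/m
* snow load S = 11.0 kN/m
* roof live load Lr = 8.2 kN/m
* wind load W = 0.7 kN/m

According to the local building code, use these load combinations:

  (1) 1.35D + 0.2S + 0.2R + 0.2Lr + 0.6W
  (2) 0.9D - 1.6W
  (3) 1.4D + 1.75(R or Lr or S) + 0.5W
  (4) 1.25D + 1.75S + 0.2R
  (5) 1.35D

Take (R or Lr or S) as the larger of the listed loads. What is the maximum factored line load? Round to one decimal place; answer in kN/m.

(R or Lr or S) → S = 11.0 kN/m.
(1) 1.35(25.0) + 0.2(11.0) + 0.2(10.9) + 0.2(8.2) + 0.6(0.7) = 33.8 + 2.2 + 2.2 + 1.6 + 0.4 = 40.2
(2) 0.9(25.0) - 1.6(0.7) = 22.5 - 1.1 = 21.4
(3) 1.4(25.0) + 1.75(11.0) + 0.5(0.7) = 54.6
(4) 1.25(25.0) + 1.75(11.0) + 0.2(10.9) = 52.7
(5) 1.35(25.0) = 33.8
The controlling combination is 3, giving 54.6 kN/m.

54.6 kN/m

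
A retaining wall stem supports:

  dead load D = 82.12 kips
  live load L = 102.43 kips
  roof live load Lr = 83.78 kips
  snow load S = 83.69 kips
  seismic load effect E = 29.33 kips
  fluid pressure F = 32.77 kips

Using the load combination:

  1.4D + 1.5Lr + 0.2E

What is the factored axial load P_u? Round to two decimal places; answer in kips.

246.50 kips

1.4(82.12) + 1.5(83.78) + 0.2(29.33) = 246.50
P_u = 246.50 kips.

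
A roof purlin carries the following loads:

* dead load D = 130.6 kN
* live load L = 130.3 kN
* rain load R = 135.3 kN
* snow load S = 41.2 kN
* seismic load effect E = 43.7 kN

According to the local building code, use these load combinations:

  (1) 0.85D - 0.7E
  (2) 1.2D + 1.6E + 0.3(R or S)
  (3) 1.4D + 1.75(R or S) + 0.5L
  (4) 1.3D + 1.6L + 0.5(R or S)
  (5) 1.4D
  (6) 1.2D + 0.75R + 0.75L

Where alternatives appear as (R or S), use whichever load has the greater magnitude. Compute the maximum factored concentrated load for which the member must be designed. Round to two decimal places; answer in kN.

(R or S) → R = 135.3 kN.
(1) 0.85(130.6) - 0.7(43.7) = 80.42
(2) 1.2(130.6) + 1.6(43.7) + 0.3(135.3) = 267.23
(3) 1.4(130.6) + 1.75(135.3) + 0.5(130.3) = 484.77
(4) 1.3(130.6) + 1.6(130.3) + 0.5(135.3) = 445.91
(5) 1.4(130.6) = 182.84
(6) 1.2(130.6) + 0.75(135.3) + 0.75(130.3) = 355.92
The controlling combination is 3, giving 484.77 kN.

484.77 kN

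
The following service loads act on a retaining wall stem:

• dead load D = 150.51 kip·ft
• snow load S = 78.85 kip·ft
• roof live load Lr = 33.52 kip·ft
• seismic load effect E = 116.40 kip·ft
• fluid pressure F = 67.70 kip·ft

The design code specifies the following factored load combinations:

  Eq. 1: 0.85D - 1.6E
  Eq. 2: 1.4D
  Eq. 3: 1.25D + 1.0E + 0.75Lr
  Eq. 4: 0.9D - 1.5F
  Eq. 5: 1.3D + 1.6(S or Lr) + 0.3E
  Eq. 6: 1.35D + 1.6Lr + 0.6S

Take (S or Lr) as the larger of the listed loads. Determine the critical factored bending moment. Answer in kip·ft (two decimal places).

(S or Lr) → S = 78.85 kip·ft.
Eq. 1: 0.85(150.51) - 1.6(116.40) = -58.31
Eq. 2: 1.4(150.51) = 210.71
Eq. 3: 1.25(150.51) + 1.0(116.40) + 0.75(33.52) = 329.68
Eq. 4: 0.9(150.51) - 1.5(67.70) = 33.91
Eq. 5: 1.3(150.51) + 1.6(78.85) + 0.3(116.40) = 356.74
Eq. 6: 1.35(150.51) + 1.6(33.52) + 0.6(78.85) = 304.13
Combination 5 governs: M_u = 356.74 kip·ft.

356.74 kip·ft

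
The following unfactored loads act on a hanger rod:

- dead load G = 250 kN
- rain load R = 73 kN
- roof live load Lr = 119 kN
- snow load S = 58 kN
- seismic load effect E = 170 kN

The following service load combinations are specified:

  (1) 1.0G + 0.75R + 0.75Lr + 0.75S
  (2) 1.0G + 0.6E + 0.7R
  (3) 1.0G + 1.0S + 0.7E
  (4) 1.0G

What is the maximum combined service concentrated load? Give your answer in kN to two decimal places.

(1) 1.0(250) + 0.75(73) + 0.75(119) + 0.75(58) = 437.50
(2) 1.0(250) + 0.6(170) + 0.7(73) = 403.10
(3) 1.0(250) + 1.0(58) + 0.7(170) = 427.00
(4) 1.0(250) = 250.00
The controlling combination is 1, giving 437.50 kN.

437.50 kN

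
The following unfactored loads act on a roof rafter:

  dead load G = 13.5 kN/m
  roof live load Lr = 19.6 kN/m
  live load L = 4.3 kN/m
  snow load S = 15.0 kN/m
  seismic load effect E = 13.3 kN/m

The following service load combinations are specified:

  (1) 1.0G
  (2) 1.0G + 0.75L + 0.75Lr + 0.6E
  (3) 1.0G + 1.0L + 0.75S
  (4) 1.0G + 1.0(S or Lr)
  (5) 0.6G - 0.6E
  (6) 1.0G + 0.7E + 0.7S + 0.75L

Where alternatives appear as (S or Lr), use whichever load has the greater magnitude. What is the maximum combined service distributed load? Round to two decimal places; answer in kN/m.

39.41 kN/m

(S or Lr) → Lr = 19.6 kN/m.
(1) 1.0(13.5) = 13.50
(2) 1.0(13.5) + 0.75(4.3) + 0.75(19.6) + 0.6(13.3) = 39.41
(3) 1.0(13.5) + 1.0(4.3) + 0.75(15.0) = 29.05
(4) 1.0(13.5) + 1.0(19.6) = 33.10
(5) 0.6(13.5) - 0.6(13.3) = 0.12
(6) 1.0(13.5) + 0.7(13.3) + 0.7(15.0) + 0.75(4.3) = 36.54
The controlling combination is 2, giving 39.41 kN/m.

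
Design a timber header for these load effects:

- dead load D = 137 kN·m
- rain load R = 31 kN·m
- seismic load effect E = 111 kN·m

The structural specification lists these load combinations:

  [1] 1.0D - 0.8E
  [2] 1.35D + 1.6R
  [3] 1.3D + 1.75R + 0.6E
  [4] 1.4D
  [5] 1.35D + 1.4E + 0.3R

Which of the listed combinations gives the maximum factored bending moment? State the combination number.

[1] 1.0(137) - 0.8(111) = 137.00 - 88.80 = 48.20
[2] 1.35(137) + 1.6(31) = 184.95 + 49.60 = 234.55
[3] 1.3(137) + 1.75(31) + 0.6(111) = 178.10 + 54.25 + 66.60 = 298.95
[4] 1.4(137) = 191.80
[5] 1.35(137) + 1.4(111) + 0.3(31) = 184.95 + 155.40 + 9.30 = 349.65
The largest value is 349.65 kN·m from combination 5.

Combination 5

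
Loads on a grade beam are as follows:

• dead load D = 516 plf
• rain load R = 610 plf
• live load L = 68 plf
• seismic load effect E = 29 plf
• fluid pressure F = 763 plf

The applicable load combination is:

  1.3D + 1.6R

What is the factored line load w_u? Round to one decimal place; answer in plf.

1646.8 plf

1.3(516) + 1.6(610) = 1646.8
w_u = 1646.8 plf.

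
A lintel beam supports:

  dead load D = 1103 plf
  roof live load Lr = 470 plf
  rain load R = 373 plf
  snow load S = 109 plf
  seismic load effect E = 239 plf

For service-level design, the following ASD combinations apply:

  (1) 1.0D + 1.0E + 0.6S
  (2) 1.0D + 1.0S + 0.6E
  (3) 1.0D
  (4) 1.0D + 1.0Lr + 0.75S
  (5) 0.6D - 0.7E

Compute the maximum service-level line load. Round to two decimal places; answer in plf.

(1) 1.0(1103) + 1.0(239) + 0.6(109) = 1103.00 + 239.00 + 65.40 = 1407.40
(2) 1.0(1103) + 1.0(109) + 0.6(239) = 1103.00 + 109.00 + 143.40 = 1355.40
(3) 1.0(1103) = 1103.00
(4) 1.0(1103) + 1.0(470) + 0.75(109) = 1103.00 + 470.00 + 81.75 = 1654.75
(5) 0.6(1103) - 0.7(239) = 661.80 - 167.30 = 494.50
Maximum is from combination 4.

1654.75 plf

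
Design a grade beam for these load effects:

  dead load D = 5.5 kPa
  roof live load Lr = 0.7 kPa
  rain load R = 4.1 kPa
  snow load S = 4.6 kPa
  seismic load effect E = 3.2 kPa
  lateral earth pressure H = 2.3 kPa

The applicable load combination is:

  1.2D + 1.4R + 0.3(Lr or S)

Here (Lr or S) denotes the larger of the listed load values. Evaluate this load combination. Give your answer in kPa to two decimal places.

13.72 kPa

(Lr or S) → S = 4.6 kPa.
1.2(5.5) + 1.4(4.1) + 0.3(4.6) = 13.72
q_u = 13.72 kPa.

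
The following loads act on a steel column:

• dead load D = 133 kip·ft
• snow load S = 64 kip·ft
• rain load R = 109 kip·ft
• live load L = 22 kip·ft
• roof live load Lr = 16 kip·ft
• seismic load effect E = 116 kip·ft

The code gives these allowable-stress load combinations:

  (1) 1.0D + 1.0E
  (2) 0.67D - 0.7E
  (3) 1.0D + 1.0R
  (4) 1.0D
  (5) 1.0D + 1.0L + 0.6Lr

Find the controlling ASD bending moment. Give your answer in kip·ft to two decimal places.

249.00 kip·ft

(1) 1.0(133) + 1.0(116) = 133.00 + 116.00 = 249.00
(2) 0.67(133) - 0.7(116) = 89.11 - 81.20 = 7.91
(3) 1.0(133) + 1.0(109) = 133.00 + 109.00 = 242.00
(4) 1.0(133) = 133.00
(5) 1.0(133) + 1.0(22) + 0.6(16) = 133.00 + 22.00 + 9.60 = 164.60
Maximum is from combination 1.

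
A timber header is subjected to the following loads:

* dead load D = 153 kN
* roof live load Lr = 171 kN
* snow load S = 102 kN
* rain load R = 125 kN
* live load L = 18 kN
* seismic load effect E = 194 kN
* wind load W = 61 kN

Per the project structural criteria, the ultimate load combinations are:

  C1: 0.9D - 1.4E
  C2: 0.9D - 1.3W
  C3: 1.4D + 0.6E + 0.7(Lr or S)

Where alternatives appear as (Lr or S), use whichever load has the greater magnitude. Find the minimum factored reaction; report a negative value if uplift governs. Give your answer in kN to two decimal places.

-133.90 kN

(Lr or S) → Lr = 171 kN.
C1: 0.9(153) - 1.4(194) = 137.70 - 271.60 = -133.90
C2: 0.9(153) - 1.3(61) = 137.70 - 79.30 = 58.40
C3: 1.4(153) + 0.6(194) + 0.7(171) = 214.20 + 116.40 + 119.70 = 450.30
Combination 1 gives the minimum: -133.90 kN.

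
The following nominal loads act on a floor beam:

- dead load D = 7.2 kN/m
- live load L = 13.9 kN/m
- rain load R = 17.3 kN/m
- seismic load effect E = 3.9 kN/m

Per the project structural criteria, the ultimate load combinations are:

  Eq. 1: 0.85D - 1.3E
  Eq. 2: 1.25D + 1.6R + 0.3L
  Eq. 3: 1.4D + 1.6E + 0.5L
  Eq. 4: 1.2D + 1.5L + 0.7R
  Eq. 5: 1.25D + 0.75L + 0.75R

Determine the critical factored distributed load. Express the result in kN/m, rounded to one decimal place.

41.6 kN/m

Eq. 1: 0.85(7.2) - 1.3(3.9) = 1.1
Eq. 2: 1.25(7.2) + 1.6(17.3) + 0.3(13.9) = 9.0 + 27.7 + 4.2 = 40.9
Eq. 3: 1.4(7.2) + 1.6(3.9) + 0.5(13.9) = 10.1 + 6.2 + 7.0 = 23.3
Eq. 4: 1.2(7.2) + 1.5(13.9) + 0.7(17.3) = 8.6 + 20.9 + 12.1 = 41.6
Eq. 5: 1.25(7.2) + 0.75(13.9) + 0.75(17.3) = 9.0 + 10.4 + 13.0 = 32.4
Combination 4 governs: w_u = 41.6 kN/m.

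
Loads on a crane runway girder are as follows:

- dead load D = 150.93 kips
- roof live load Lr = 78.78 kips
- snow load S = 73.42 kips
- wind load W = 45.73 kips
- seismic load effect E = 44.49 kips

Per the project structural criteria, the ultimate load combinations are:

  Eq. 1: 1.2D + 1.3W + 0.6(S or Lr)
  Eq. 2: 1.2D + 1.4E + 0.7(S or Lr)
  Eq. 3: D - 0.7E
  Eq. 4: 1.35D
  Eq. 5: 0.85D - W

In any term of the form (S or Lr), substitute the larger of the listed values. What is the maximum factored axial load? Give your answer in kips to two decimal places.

(S or Lr) → Lr = 78.78 kips.
Eq. 1: 1.2(150.93) + 1.3(45.73) + 0.6(78.78) = 287.83
Eq. 2: 1.2(150.93) + 1.4(44.49) + 0.7(78.78) = 298.55
Eq. 3: 1.0(150.93) - 0.7(44.49) = 150.93 - 31.14 = 119.79
Eq. 4: 1.35(150.93) = 203.76
Eq. 5: 0.85(150.93) - 1.0(45.73) = 128.29 - 45.73 = 82.56
The controlling combination is 2, giving 298.55 kips.

298.55 kips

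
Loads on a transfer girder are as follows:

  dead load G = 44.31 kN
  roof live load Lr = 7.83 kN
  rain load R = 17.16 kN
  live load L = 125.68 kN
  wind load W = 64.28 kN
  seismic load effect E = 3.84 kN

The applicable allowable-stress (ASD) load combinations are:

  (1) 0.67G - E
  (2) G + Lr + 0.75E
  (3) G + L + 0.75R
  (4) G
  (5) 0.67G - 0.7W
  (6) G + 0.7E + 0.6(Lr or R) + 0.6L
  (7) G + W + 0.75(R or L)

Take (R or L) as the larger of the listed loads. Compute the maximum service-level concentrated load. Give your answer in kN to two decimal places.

202.85 kN

(Lr or R) → R = 17.16 kN; (R or L) → L = 125.68 kN.
(1) 0.67(44.31) - 1.0(3.84) = 29.69 - 3.84 = 25.85
(2) 1.0(44.31) + 1.0(7.83) + 0.75(3.84) = 44.31 + 7.83 + 2.88 = 55.02
(3) 1.0(44.31) + 1.0(125.68) + 0.75(17.16) = 44.31 + 125.68 + 12.87 = 182.86
(4) 1.0(44.31) = 44.31
(5) 0.67(44.31) - 0.7(64.28) = 29.69 - 45.00 = -15.31
(6) 1.0(44.31) + 0.7(3.84) + 0.6(17.16) + 0.6(125.68) = 132.70
(7) 1.0(44.31) + 1.0(64.28) + 0.75(125.68) = 44.31 + 64.28 + 94.26 = 202.85
Combination 7 governs: P = 202.85 kN.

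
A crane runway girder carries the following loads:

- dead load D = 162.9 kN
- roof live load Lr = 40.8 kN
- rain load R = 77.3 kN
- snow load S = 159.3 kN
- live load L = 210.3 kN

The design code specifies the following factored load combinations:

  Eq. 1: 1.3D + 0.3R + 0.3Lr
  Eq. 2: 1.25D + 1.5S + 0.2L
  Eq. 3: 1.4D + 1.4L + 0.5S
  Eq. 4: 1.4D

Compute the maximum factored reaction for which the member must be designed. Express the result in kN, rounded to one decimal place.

Eq. 1: 1.3(162.9) + 0.3(77.3) + 0.3(40.8) = 247.2
Eq. 2: 1.25(162.9) + 1.5(159.3) + 0.2(210.3) = 484.6
Eq. 3: 1.4(162.9) + 1.4(210.3) + 0.5(159.3) = 602.1
Eq. 4: 1.4(162.9) = 228.1
The controlling combination is 3, giving 602.1 kN.

602.1 kN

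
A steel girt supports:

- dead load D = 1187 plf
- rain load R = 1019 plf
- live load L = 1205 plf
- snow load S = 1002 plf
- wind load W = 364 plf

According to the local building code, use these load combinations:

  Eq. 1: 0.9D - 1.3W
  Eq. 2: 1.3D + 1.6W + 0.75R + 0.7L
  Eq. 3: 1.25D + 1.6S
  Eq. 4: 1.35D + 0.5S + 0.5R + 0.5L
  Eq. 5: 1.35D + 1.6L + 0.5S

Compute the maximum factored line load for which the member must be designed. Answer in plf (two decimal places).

4031.45 plf

Eq. 1: 0.9(1187) - 1.3(364) = 1068.30 - 473.20 = 595.10
Eq. 2: 1.3(1187) + 1.6(364) + 0.75(1019) + 0.7(1205) = 1543.10 + 582.40 + 764.25 + 843.50 = 3733.25
Eq. 3: 1.25(1187) + 1.6(1002) = 1483.75 + 1603.20 = 3086.95
Eq. 4: 1.35(1187) + 0.5(1002) + 0.5(1019) + 0.5(1205) = 1602.45 + 501.00 + 509.50 + 602.50 = 3215.45
Eq. 5: 1.35(1187) + 1.6(1205) + 0.5(1002) = 1602.45 + 1928.00 + 501.00 = 4031.45
The controlling combination is 5, giving 4031.45 plf.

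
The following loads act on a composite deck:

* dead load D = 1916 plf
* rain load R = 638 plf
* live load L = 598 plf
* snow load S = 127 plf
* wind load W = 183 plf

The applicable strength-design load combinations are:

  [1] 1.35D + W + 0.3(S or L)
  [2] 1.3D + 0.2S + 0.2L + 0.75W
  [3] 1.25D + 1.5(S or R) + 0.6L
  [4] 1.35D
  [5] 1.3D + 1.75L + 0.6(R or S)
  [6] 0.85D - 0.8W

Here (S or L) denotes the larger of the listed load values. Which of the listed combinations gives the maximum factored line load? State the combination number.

(S or L) → L = 598 plf; (S or R) → R = 638 plf; (R or S) → R = 638 plf.
[1] 1.35(1916) + 1.0(183) + 0.3(598) = 2586.60 + 183.00 + 179.40 = 2949.00
[2] 1.3(1916) + 0.2(127) + 0.2(598) + 0.75(183) = 2490.80 + 25.40 + 119.60 + 137.25 = 2773.05
[3] 1.25(1916) + 1.5(638) + 0.6(598) = 2395.00 + 957.00 + 358.80 = 3710.80
[4] 1.35(1916) = 2586.60
[5] 1.3(1916) + 1.75(598) + 0.6(638) = 2490.80 + 1046.50 + 382.80 = 3920.10
[6] 0.85(1916) - 0.8(183) = 1628.60 - 146.40 = 1482.20
The largest value is 3920.10 plf from combination 5.

Combination 5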